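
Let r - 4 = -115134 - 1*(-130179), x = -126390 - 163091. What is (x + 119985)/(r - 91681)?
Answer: 21187/9579 ≈ 2.2118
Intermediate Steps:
x = -289481
r = 15049 (r = 4 + (-115134 - 1*(-130179)) = 4 + (-115134 + 130179) = 4 + 15045 = 15049)
(x + 119985)/(r - 91681) = (-289481 + 119985)/(15049 - 91681) = -169496/(-76632) = -169496*(-1/76632) = 21187/9579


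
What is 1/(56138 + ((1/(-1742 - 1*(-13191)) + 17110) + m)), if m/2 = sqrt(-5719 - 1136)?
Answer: 9601318625497/703280981721680029 - 262159202*I*sqrt(6855)/703280981721680029 ≈ 1.3652e-5 - 3.0863e-8*I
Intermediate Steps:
m = 2*I*sqrt(6855) (m = 2*sqrt(-5719 - 1136) = 2*sqrt(-6855) = 2*(I*sqrt(6855)) = 2*I*sqrt(6855) ≈ 165.59*I)
1/(56138 + ((1/(-1742 - 1*(-13191)) + 17110) + m)) = 1/(56138 + ((1/(-1742 - 1*(-13191)) + 17110) + 2*I*sqrt(6855))) = 1/(56138 + ((1/(-1742 + 13191) + 17110) + 2*I*sqrt(6855))) = 1/(56138 + ((1/11449 + 17110) + 2*I*sqrt(6855))) = 1/(56138 + (195892391/11449 + 2*I*sqrt(6855))) = 1/(838616353/11449 + 2*I*sqrt(6855))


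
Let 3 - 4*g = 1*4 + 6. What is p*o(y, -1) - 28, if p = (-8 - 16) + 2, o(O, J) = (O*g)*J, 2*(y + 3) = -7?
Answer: 889/4 ≈ 222.25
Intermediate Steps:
y = -13/2 (y = -3 + (1/2)*(-7) = -3 - 7/2 = -13/2 ≈ -6.5000)
g = -7/4 (g = 3/4 - (1*4 + 6)/4 = 3/4 - (4 + 6)/4 = 3/4 - 1/4*10 = 3/4 - 5/2 = -7/4 ≈ -1.7500)
o(O, J) = -7*J*O/4 (o(O, J) = (O*(-7/4))*J = (-7*O/4)*J = -7*J*O/4)
p = -22 (p = -24 + 2 = -22)
p*o(y, -1) - 28 = -(-77)*(-1)*(-13)/(2*2) - 28 = -22*(-91/8) - 28 = 1001/4 - 28 = 889/4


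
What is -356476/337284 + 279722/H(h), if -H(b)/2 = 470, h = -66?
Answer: -11835105311/39630870 ≈ -298.63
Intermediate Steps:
H(b) = -940 (H(b) = -2*470 = -940)
-356476/337284 + 279722/H(h) = -356476/337284 + 279722/(-940) = -356476*1/337284 + 279722*(-1/940) = -89119/84321 - 139861/470 = -11835105311/39630870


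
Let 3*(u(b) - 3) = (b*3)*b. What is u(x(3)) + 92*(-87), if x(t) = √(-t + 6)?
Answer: -7998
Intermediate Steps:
x(t) = √(6 - t)
u(b) = 3 + b² (u(b) = 3 + ((b*3)*b)/3 = 3 + ((3*b)*b)/3 = 3 + (3*b²)/3 = 3 + b²)
u(x(3)) + 92*(-87) = (3 + (√(6 - 1*3))²) + 92*(-87) = (3 + (√(6 - 3))²) - 8004 = (3 + (√3)²) - 8004 = (3 + 3) - 8004 = 6 - 8004 = -7998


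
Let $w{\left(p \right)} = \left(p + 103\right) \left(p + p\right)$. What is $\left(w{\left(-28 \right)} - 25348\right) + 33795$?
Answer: $4247$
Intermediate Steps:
$w{\left(p \right)} = 2 p \left(103 + p\right)$ ($w{\left(p \right)} = \left(103 + p\right) 2 p = 2 p \left(103 + p\right)$)
$\left(w{\left(-28 \right)} - 25348\right) + 33795 = \left(2 \left(-28\right) \left(103 - 28\right) - 25348\right) + 33795 = \left(2 \left(-28\right) 75 - 25348\right) + 33795 = \left(-4200 - 25348\right) + 33795 = -29548 + 33795 = 4247$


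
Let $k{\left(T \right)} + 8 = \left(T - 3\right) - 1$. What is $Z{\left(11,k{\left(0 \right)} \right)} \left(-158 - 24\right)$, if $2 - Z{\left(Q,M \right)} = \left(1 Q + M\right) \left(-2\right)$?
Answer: $0$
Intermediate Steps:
$k{\left(T \right)} = -12 + T$ ($k{\left(T \right)} = -8 + \left(\left(T - 3\right) - 1\right) = -8 + \left(\left(-3 + T\right) - 1\right) = -8 + \left(-4 + T\right) = -12 + T$)
$Z{\left(Q,M \right)} = 2 + 2 M + 2 Q$ ($Z{\left(Q,M \right)} = 2 - \left(1 Q + M\right) \left(-2\right) = 2 - \left(Q + M\right) \left(-2\right) = 2 - \left(M + Q\right) \left(-2\right) = 2 - \left(- 2 M - 2 Q\right) = 2 + \left(2 M + 2 Q\right) = 2 + 2 M + 2 Q$)
$Z{\left(11,k{\left(0 \right)} \right)} \left(-158 - 24\right) = \left(2 + 2 \left(-12 + 0\right) + 2 \cdot 11\right) \left(-158 - 24\right) = \left(2 + 2 \left(-12\right) + 22\right) \left(-182\right) = \left(2 - 24 + 22\right) \left(-182\right) = 0 \left(-182\right) = 0$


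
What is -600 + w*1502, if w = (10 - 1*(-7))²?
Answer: 433478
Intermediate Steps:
w = 289 (w = (10 + 7)² = 17² = 289)
-600 + w*1502 = -600 + 289*1502 = -600 + 434078 = 433478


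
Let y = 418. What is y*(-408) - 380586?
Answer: -551130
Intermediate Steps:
y*(-408) - 380586 = 418*(-408) - 380586 = -170544 - 380586 = -551130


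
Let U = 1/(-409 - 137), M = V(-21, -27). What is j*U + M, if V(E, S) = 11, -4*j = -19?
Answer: 24005/2184 ≈ 10.991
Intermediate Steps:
j = 19/4 (j = -¼*(-19) = 19/4 ≈ 4.7500)
M = 11
U = -1/546 (U = 1/(-546) = -1/546 ≈ -0.0018315)
j*U + M = (19/4)*(-1/546) + 11 = -19/2184 + 11 = 24005/2184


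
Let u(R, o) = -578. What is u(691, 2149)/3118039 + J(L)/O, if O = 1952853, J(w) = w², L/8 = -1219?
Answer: 296529069681622/6089071815267 ≈ 48.699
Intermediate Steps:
L = -9752 (L = 8*(-1219) = -9752)
u(691, 2149)/3118039 + J(L)/O = -578/3118039 + (-9752)²/1952853 = -578*1/3118039 + 95101504*(1/1952853) = -578/3118039 + 95101504/1952853 = 296529069681622/6089071815267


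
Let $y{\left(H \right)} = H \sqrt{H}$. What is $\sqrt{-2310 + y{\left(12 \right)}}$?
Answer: $\sqrt{-2310 + 24 \sqrt{3}} \approx 47.628 i$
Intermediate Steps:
$y{\left(H \right)} = H^{\frac{3}{2}}$
$\sqrt{-2310 + y{\left(12 \right)}} = \sqrt{-2310 + 12^{\frac{3}{2}}} = \sqrt{-2310 + 24 \sqrt{3}}$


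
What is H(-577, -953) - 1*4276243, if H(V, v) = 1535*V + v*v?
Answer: -4253729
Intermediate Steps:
H(V, v) = v² + 1535*V (H(V, v) = 1535*V + v² = v² + 1535*V)
H(-577, -953) - 1*4276243 = ((-953)² + 1535*(-577)) - 1*4276243 = (908209 - 885695) - 4276243 = 22514 - 4276243 = -4253729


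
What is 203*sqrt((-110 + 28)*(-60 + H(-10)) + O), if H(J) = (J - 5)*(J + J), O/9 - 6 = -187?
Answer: 203*I*sqrt(21309) ≈ 29633.0*I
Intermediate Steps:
O = -1629 (O = 54 + 9*(-187) = 54 - 1683 = -1629)
H(J) = 2*J*(-5 + J) (H(J) = (-5 + J)*(2*J) = 2*J*(-5 + J))
203*sqrt((-110 + 28)*(-60 + H(-10)) + O) = 203*sqrt((-110 + 28)*(-60 + 2*(-10)*(-5 - 10)) - 1629) = 203*sqrt(-82*(-60 + 2*(-10)*(-15)) - 1629) = 203*sqrt(-82*(-60 + 300) - 1629) = 203*sqrt(-82*240 - 1629) = 203*sqrt(-19680 - 1629) = 203*sqrt(-21309) = 203*(I*sqrt(21309)) = 203*I*sqrt(21309)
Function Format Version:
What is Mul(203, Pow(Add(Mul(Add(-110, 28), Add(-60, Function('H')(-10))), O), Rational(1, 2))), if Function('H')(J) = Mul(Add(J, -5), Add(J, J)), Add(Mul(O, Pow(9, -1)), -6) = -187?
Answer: Mul(203, I, Pow(21309, Rational(1, 2))) ≈ Mul(29633., I)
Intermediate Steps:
O = -1629 (O = Add(54, Mul(9, -187)) = Add(54, -1683) = -1629)
Function('H')(J) = Mul(2, J, Add(-5, J)) (Function('H')(J) = Mul(Add(-5, J), Mul(2, J)) = Mul(2, J, Add(-5, J)))
Mul(203, Pow(Add(Mul(Add(-110, 28), Add(-60, Function('H')(-10))), O), Rational(1, 2))) = Mul(203, Pow(Add(Mul(Add(-110, 28), Add(-60, Mul(2, -10, Add(-5, -10)))), -1629), Rational(1, 2))) = Mul(203, Pow(Add(Mul(-82, Add(-60, Mul(2, -10, -15))), -1629), Rational(1, 2))) = Mul(203, Pow(Add(Mul(-82, Add(-60, 300)), -1629), Rational(1, 2))) = Mul(203, Pow(Add(Mul(-82, 240), -1629), Rational(1, 2))) = Mul(203, Pow(Add(-19680, -1629), Rational(1, 2))) = Mul(203, Pow(-21309, Rational(1, 2))) = Mul(203, Mul(I, Pow(21309, Rational(1, 2)))) = Mul(203, I, Pow(21309, Rational(1, 2)))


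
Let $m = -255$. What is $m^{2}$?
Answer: $65025$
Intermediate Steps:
$m^{2} = \left(-255\right)^{2} = 65025$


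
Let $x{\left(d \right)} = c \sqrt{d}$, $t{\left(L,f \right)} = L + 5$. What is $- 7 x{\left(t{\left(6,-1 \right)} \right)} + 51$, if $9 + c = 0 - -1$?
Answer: $51 + 56 \sqrt{11} \approx 236.73$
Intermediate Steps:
$t{\left(L,f \right)} = 5 + L$
$c = -8$ ($c = -9 + \left(0 - -1\right) = -9 + \left(0 + 1\right) = -9 + 1 = -8$)
$x{\left(d \right)} = - 8 \sqrt{d}$
$- 7 x{\left(t{\left(6,-1 \right)} \right)} + 51 = - 7 \left(- 8 \sqrt{5 + 6}\right) + 51 = - 7 \left(- 8 \sqrt{11}\right) + 51 = 56 \sqrt{11} + 51 = 51 + 56 \sqrt{11}$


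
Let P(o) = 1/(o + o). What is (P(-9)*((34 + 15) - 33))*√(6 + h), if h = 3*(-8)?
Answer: -8*I*√2/3 ≈ -3.7712*I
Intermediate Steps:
h = -24
P(o) = 1/(2*o)
(P(-9)*((34 + 15) - 33))*√(6 + h) = (((½)/(-9))*((34 + 15) - 33))*√(6 - 24) = (((½)*(-⅑))*(49 - 33))*√(-18) = (-1/18*16)*(3*I*√2) = -8*I*√2/3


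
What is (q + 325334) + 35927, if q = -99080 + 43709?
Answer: 305890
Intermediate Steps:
q = -55371
(q + 325334) + 35927 = (-55371 + 325334) + 35927 = 269963 + 35927 = 305890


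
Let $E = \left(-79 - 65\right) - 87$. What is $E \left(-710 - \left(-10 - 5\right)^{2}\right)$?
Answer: $215985$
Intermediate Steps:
$E = -231$ ($E = -144 - 87 = -231$)
$E \left(-710 - \left(-10 - 5\right)^{2}\right) = - 231 \left(-710 - \left(-10 - 5\right)^{2}\right) = - 231 \left(-710 - \left(-15\right)^{2}\right) = - 231 \left(-710 - 225\right) = \left(-231\right) \left(-935\right) = 215985$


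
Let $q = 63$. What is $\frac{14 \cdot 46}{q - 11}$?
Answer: $\frac{161}{13} \approx 12.385$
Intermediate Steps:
$\frac{14 \cdot 46}{q - 11} = \frac{14 \cdot 46}{63 - 11} = \frac{644}{52} = 644 \cdot \frac{1}{52} = \frac{161}{13}$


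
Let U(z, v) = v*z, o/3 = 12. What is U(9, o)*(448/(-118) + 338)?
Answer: 6388632/59 ≈ 1.0828e+5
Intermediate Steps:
o = 36 (o = 3*12 = 36)
U(9, o)*(448/(-118) + 338) = (36*9)*(448/(-118) + 338) = 324*(448*(-1/118) + 338) = 324*(-224/59 + 338) = 324*(19718/59) = 6388632/59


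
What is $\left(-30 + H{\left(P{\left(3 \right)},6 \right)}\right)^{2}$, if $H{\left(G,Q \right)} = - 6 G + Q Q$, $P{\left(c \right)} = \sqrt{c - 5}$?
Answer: $36 \left(1 - i \sqrt{2}\right)^{2} \approx -36.0 - 101.82 i$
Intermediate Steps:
$P{\left(c \right)} = \sqrt{-5 + c}$
$H{\left(G,Q \right)} = Q^{2} - 6 G$ ($H{\left(G,Q \right)} = - 6 G + Q^{2} = Q^{2} - 6 G$)
$\left(-30 + H{\left(P{\left(3 \right)},6 \right)}\right)^{2} = \left(-30 + \left(6^{2} - 6 \sqrt{-5 + 3}\right)\right)^{2} = \left(-30 + \left(36 - 6 \sqrt{-2}\right)\right)^{2} = \left(-30 + \left(36 - 6 i \sqrt{2}\right)\right)^{2} = \left(6 - 6 i \sqrt{2}\right)^{2}$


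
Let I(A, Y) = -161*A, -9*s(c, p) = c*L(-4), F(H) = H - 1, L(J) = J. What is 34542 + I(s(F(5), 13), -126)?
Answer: 308302/9 ≈ 34256.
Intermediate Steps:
F(H) = -1 + H
s(c, p) = 4*c/9 (s(c, p) = -c*(-4)/9 = -(-4)*c/9 = 4*c/9)
34542 + I(s(F(5), 13), -126) = 34542 - 644*(-1 + 5)/9 = 34542 - 644*4/9 = 34542 - 161*16/9 = 34542 - 2576/9 = 308302/9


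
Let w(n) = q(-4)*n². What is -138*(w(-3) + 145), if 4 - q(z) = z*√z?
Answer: -24978 - 9936*I ≈ -24978.0 - 9936.0*I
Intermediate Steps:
q(z) = 4 - z^(3/2) (q(z) = 4 - z*√z = 4 - z^(3/2))
w(n) = n²*(4 + 8*I) (w(n) = (4 - (-4)^(3/2))*n² = (4 - (-8)*I)*n² = (4 + 8*I)*n² = n²*(4 + 8*I))
-138*(w(-3) + 145) = -138*((-3)²*(4 + 8*I) + 145) = -138*(9*(4 + 8*I) + 145) = -138*((36 + 72*I) + 145) = -138*(181 + 72*I) = -24978 - 9936*I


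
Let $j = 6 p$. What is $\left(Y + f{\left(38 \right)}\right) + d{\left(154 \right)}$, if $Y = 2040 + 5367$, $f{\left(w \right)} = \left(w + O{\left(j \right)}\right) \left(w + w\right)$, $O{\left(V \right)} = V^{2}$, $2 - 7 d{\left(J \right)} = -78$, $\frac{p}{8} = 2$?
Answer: $\frac{4975057}{7} \approx 7.1072 \cdot 10^{5}$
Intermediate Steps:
$p = 16$ ($p = 8 \cdot 2 = 16$)
$j = 96$ ($j = 6 \cdot 16 = 96$)
$d{\left(J \right)} = \frac{80}{7}$ ($d{\left(J \right)} = \frac{2}{7} - - \frac{78}{7} = \frac{2}{7} + \frac{78}{7} = \frac{80}{7}$)
$f{\left(w \right)} = 2 w \left(9216 + w\right)$ ($f{\left(w \right)} = \left(w + 96^{2}\right) \left(w + w\right) = \left(w + 9216\right) 2 w = \left(9216 + w\right) 2 w = 2 w \left(9216 + w\right)$)
$Y = 7407$
$\left(Y + f{\left(38 \right)}\right) + d{\left(154 \right)} = \left(7407 + 2 \cdot 38 \left(9216 + 38\right)\right) + \frac{80}{7} = \left(7407 + 2 \cdot 38 \cdot 9254\right) + \frac{80}{7} = \left(7407 + 703304\right) + \frac{80}{7} = 710711 + \frac{80}{7} = \frac{4975057}{7}$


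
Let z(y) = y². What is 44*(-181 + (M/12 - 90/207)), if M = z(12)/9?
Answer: -546788/69 ≈ -7924.5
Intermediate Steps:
M = 16 (M = 12²/9 = 144*(⅑) = 16)
44*(-181 + (M/12 - 90/207)) = 44*(-181 + (16/12 - 90/207)) = 44*(-181 + (16*(1/12) - 90*1/207)) = 44*(-181 + (4/3 - 10/23)) = 44*(-181 + 62/69) = 44*(-12427/69) = -546788/69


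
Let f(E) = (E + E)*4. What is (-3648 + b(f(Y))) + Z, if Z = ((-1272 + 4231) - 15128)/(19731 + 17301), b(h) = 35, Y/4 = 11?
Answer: -133808785/37032 ≈ -3613.3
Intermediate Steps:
Y = 44 (Y = 4*11 = 44)
f(E) = 8*E (f(E) = (2*E)*4 = 8*E)
Z = -12169/37032 (Z = (2959 - 15128)/37032 = -12169*1/37032 = -12169/37032 ≈ -0.32861)
(-3648 + b(f(Y))) + Z = (-3648 + 35) - 12169/37032 = -3613 - 12169/37032 = -133808785/37032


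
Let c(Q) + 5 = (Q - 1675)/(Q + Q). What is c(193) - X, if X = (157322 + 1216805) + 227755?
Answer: -309164932/193 ≈ -1.6019e+6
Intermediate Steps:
X = 1601882 (X = 1374127 + 227755 = 1601882)
c(Q) = -5 + (-1675 + Q)/(2*Q) (c(Q) = -5 + (Q - 1675)/(Q + Q) = -5 + (-1675 + Q)/((2*Q)) = -5 + (-1675 + Q)*(1/(2*Q)) = -5 + (-1675 + Q)/(2*Q))
c(193) - X = (½)*(-1675 - 9*193)/193 - 1*1601882 = (½)*(1/193)*(-1675 - 1737) - 1601882 = (½)*(1/193)*(-3412) - 1601882 = -1706/193 - 1601882 = -309164932/193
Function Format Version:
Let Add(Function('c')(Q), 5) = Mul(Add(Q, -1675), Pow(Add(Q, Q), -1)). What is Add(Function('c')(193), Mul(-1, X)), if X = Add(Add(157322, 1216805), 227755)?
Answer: Rational(-309164932, 193) ≈ -1.6019e+6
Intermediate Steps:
X = 1601882 (X = Add(1374127, 227755) = 1601882)
Function('c')(Q) = Add(-5, Mul(Rational(1, 2), Pow(Q, -1), Add(-1675, Q))) (Function('c')(Q) = Add(-5, Mul(Add(Q, -1675), Pow(Add(Q, Q), -1))) = Add(-5, Mul(Add(-1675, Q), Pow(Mul(2, Q), -1))) = Add(-5, Mul(Add(-1675, Q), Mul(Rational(1, 2), Pow(Q, -1)))) = Add(-5, Mul(Rational(1, 2), Pow(Q, -1), Add(-1675, Q))))
Add(Function('c')(193), Mul(-1, X)) = Add(Mul(Rational(1, 2), Pow(193, -1), Add(-1675, Mul(-9, 193))), Mul(-1, 1601882)) = Add(Mul(Rational(1, 2), Rational(1, 193), Add(-1675, -1737)), -1601882) = Add(Mul(Rational(1, 2), Rational(1, 193), -3412), -1601882) = Add(Rational(-1706, 193), -1601882) = Rational(-309164932, 193)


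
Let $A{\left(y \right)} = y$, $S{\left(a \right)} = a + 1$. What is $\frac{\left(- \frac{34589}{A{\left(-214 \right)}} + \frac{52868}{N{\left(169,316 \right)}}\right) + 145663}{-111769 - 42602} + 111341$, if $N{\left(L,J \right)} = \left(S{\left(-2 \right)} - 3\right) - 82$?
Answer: $\frac{158160997322845}{1420521942} \approx 1.1134 \cdot 10^{5}$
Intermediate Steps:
$S{\left(a \right)} = 1 + a$
$N{\left(L,J \right)} = -86$ ($N{\left(L,J \right)} = \left(\left(1 - 2\right) - 3\right) - 82 = \left(-1 - 3\right) - 82 = -4 - 82 = -86$)
$\frac{\left(- \frac{34589}{A{\left(-214 \right)}} + \frac{52868}{N{\left(169,316 \right)}}\right) + 145663}{-111769 - 42602} + 111341 = \frac{\left(- \frac{34589}{-214} + \frac{52868}{-86}\right) + 145663}{-111769 - 42602} + 111341 = \frac{\left(\left(-34589\right) \left(- \frac{1}{214}\right) + 52868 \left(- \frac{1}{86}\right)\right) + 145663}{-154371} + 111341 = \left(\left(\frac{34589}{214} - \frac{26434}{43}\right) + 145663\right) \left(- \frac{1}{154371}\right) + 111341 = \left(- \frac{4169549}{9202} + 145663\right) \left(- \frac{1}{154371}\right) + 111341 = \frac{1336221377}{9202} \left(- \frac{1}{154371}\right) + 111341 = - \frac{1336221377}{1420521942} + 111341 = \frac{158160997322845}{1420521942}$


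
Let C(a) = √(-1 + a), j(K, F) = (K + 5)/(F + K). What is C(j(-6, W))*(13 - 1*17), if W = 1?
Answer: -8*I*√5/5 ≈ -3.5777*I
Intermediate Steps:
j(K, F) = (5 + K)/(F + K)
C(j(-6, W))*(13 - 1*17) = √(-1 + (5 - 6)/(1 - 6))*(13 - 1*17) = √(-1 - 1/(-5))*(13 - 17) = √(-1 - ⅕*(-1))*(-4) = √(-1 + ⅕)*(-4) = √(-⅘)*(-4) = (2*I*√5/5)*(-4) = -8*I*√5/5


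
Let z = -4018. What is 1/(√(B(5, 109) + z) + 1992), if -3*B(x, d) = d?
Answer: 5976/11916355 - I*√36489/11916355 ≈ 0.0005015 - 1.603e-5*I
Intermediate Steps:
B(x, d) = -d/3
1/(√(B(5, 109) + z) + 1992) = 1/(√(-⅓*109 - 4018) + 1992) = 1/(√(-109/3 - 4018) + 1992) = 1/(√(-12163/3) + 1992) = 1/(I*√36489/3 + 1992) = 1/(1992 + I*√36489/3)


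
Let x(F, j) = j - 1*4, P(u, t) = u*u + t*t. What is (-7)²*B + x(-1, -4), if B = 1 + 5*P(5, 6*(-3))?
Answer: 85546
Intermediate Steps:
P(u, t) = t² + u² (P(u, t) = u² + t² = t² + u²)
B = 1746 (B = 1 + 5*((6*(-3))² + 5²) = 1 + 5*((-18)² + 25) = 1 + 5*(324 + 25) = 1 + 5*349 = 1 + 1745 = 1746)
x(F, j) = -4 + j (x(F, j) = j - 4 = -4 + j)
(-7)²*B + x(-1, -4) = (-7)²*1746 + (-4 - 4) = 49*1746 - 8 = 85554 - 8 = 85546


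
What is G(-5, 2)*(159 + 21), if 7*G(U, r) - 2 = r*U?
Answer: -1440/7 ≈ -205.71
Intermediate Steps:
G(U, r) = 2/7 + U*r/7 (G(U, r) = 2/7 + (r*U)/7 = 2/7 + (U*r)/7 = 2/7 + U*r/7)
G(-5, 2)*(159 + 21) = (2/7 + (⅐)*(-5)*2)*(159 + 21) = (2/7 - 10/7)*180 = -8/7*180 = -1440/7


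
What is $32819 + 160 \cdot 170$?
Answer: $60019$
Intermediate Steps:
$32819 + 160 \cdot 170 = 32819 + 27200 = 60019$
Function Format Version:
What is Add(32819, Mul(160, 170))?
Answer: 60019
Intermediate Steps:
Add(32819, Mul(160, 170)) = Add(32819, 27200) = 60019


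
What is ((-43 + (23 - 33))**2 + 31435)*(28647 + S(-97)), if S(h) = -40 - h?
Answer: 982939776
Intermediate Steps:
((-43 + (23 - 33))**2 + 31435)*(28647 + S(-97)) = ((-43 + (23 - 33))**2 + 31435)*(28647 + (-40 - 1*(-97))) = ((-43 - 10)**2 + 31435)*(28647 + (-40 + 97)) = ((-53)**2 + 31435)*(28647 + 57) = (2809 + 31435)*28704 = 34244*28704 = 982939776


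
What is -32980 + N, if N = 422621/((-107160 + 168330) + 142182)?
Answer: -6706126339/203352 ≈ -32978.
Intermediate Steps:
N = 422621/203352 (N = 422621/(61170 + 142182) = 422621/203352 ≈ 2.0783)
-32980 + N = -32980 + 422621/203352 = -6706126339/203352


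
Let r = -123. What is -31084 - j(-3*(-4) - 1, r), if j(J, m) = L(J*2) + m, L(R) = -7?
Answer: -30954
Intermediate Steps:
j(J, m) = -7 + m
-31084 - j(-3*(-4) - 1, r) = -31084 - (-7 - 123) = -31084 - 1*(-130) = -31084 + 130 = -30954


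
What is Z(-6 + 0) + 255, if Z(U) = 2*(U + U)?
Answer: 231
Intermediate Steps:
Z(U) = 4*U (Z(U) = 2*(2*U) = 4*U)
Z(-6 + 0) + 255 = 4*(-6 + 0) + 255 = 4*(-6) + 255 = -24 + 255 = 231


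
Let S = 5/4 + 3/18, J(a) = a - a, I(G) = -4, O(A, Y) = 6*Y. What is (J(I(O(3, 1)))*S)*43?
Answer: 0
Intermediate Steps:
J(a) = 0
S = 17/12 (S = 5*(¼) + 3*(1/18) = 5/4 + ⅙ = 17/12 ≈ 1.4167)
(J(I(O(3, 1)))*S)*43 = (0*(17/12))*43 = 0*43 = 0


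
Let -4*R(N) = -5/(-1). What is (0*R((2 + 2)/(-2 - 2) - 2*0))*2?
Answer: 0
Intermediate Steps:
R(N) = -5/4 (R(N) = -(-5)/(4*(-1)) = -(-5)*(-1)/4 = -¼*5 = -5/4)
(0*R((2 + 2)/(-2 - 2) - 2*0))*2 = (0*(-5/4))*2 = 0*2 = 0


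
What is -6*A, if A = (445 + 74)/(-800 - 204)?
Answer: 1557/502 ≈ 3.1016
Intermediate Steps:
A = -519/1004 (A = 519/(-1004) = 519*(-1/1004) = -519/1004 ≈ -0.51693)
-6*A = -6*(-519/1004) = 1557/502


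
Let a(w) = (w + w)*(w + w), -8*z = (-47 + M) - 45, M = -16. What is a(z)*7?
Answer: 5103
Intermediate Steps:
z = 27/2 (z = -((-47 - 16) - 45)/8 = -(-63 - 45)/8 = -⅛*(-108) = 27/2 ≈ 13.500)
a(w) = 4*w² (a(w) = (2*w)*(2*w) = 4*w²)
a(z)*7 = (4*(27/2)²)*7 = (4*(729/4))*7 = 729*7 = 5103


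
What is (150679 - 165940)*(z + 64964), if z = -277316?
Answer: 3240703872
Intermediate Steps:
(150679 - 165940)*(z + 64964) = (150679 - 165940)*(-277316 + 64964) = -15261*(-212352) = 3240703872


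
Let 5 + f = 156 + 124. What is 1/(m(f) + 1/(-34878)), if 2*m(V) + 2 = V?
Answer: 17439/2380423 ≈ 0.0073260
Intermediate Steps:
f = 275 (f = -5 + (156 + 124) = -5 + 280 = 275)
m(V) = -1 + V/2
1/(m(f) + 1/(-34878)) = 1/((-1 + (½)*275) + 1/(-34878)) = 1/((-1 + 275/2) - 1/34878) = 1/(273/2 - 1/34878) = 1/(2380423/17439) = 17439/2380423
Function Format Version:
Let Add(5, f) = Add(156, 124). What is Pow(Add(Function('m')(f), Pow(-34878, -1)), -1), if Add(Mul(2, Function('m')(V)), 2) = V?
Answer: Rational(17439, 2380423) ≈ 0.0073260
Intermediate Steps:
f = 275 (f = Add(-5, Add(156, 124)) = Add(-5, 280) = 275)
Function('m')(V) = Add(-1, Mul(Rational(1, 2), V))
Pow(Add(Function('m')(f), Pow(-34878, -1)), -1) = Pow(Add(Add(-1, Mul(Rational(1, 2), 275)), Pow(-34878, -1)), -1) = Pow(Add(Add(-1, Rational(275, 2)), Rational(-1, 34878)), -1) = Pow(Add(Rational(273, 2), Rational(-1, 34878)), -1) = Pow(Rational(2380423, 17439), -1) = Rational(17439, 2380423)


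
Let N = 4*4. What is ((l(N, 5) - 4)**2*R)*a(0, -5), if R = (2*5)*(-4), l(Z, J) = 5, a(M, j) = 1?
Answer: -40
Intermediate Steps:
N = 16
R = -40 (R = 10*(-4) = -40)
((l(N, 5) - 4)**2*R)*a(0, -5) = ((5 - 4)**2*(-40))*1 = (1**2*(-40))*1 = (1*(-40))*1 = -40*1 = -40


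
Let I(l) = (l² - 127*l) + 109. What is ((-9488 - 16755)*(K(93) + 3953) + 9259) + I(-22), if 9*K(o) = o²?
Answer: -128945456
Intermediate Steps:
K(o) = o²/9
I(l) = 109 + l² - 127*l
((-9488 - 16755)*(K(93) + 3953) + 9259) + I(-22) = ((-9488 - 16755)*((⅑)*93² + 3953) + 9259) + (109 + (-22)² - 127*(-22)) = (-26243*((⅑)*8649 + 3953) + 9259) + (109 + 484 + 2794) = (-26243*(961 + 3953) + 9259) + 3387 = (-26243*4914 + 9259) + 3387 = (-128958102 + 9259) + 3387 = -128948843 + 3387 = -128945456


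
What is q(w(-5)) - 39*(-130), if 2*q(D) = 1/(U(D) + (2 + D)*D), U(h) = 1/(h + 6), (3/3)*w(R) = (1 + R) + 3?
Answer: 40555/8 ≈ 5069.4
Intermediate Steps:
w(R) = 4 + R (w(R) = (1 + R) + 3 = 4 + R)
U(h) = 1/(6 + h)
q(D) = 1/(2*(1/(6 + D) + D*(2 + D))) (q(D) = 1/(2*(1/(6 + D) + (2 + D)*D)) = 1/(2*(1/(6 + D) + D*(2 + D))))
q(w(-5)) - 39*(-130) = (6 + (4 - 5))/(2*(1 + (4 - 5)*(2 + (4 - 5))*(6 + (4 - 5)))) - 39*(-130) = (6 - 1)/(2*(1 - (2 - 1)*(6 - 1))) + 5070 = (½)*5/(1 - 1*1*5) + 5070 = (½)*5/(1 - 5) + 5070 = (½)*5/(-4) + 5070 = (½)*(-¼)*5 + 5070 = -5/8 + 5070 = 40555/8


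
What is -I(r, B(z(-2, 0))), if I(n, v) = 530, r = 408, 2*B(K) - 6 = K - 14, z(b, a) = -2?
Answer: -530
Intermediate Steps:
B(K) = -4 + K/2 (B(K) = 3 + (K - 14)/2 = 3 + (-14 + K)/2 = 3 + (-7 + K/2) = -4 + K/2)
-I(r, B(z(-2, 0))) = -1*530 = -530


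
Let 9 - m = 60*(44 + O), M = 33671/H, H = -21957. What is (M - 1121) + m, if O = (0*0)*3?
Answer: -82416335/21957 ≈ -3753.5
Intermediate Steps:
M = -33671/21957 (M = 33671/(-21957) = 33671*(-1/21957) = -33671/21957 ≈ -1.5335)
O = 0 (O = 0*3 = 0)
m = -2631 (m = 9 - 60*(44 + 0) = 9 - 60*44 = 9 - 1*2640 = 9 - 2640 = -2631)
(M - 1121) + m = (-33671/21957 - 1121) - 2631 = -24647468/21957 - 2631 = -82416335/21957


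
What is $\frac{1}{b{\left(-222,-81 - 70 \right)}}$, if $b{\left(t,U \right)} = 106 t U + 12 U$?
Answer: $\frac{1}{3551520} \approx 2.8157 \cdot 10^{-7}$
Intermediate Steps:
$b{\left(t,U \right)} = 12 U + 106 U t$ ($b{\left(t,U \right)} = 106 U t + 12 U = 12 U + 106 U t$)
$\frac{1}{b{\left(-222,-81 - 70 \right)}} = \frac{1}{2 \left(-81 - 70\right) \left(6 + 53 \left(-222\right)\right)} = \frac{1}{2 \left(-81 - 70\right) \left(6 - 11766\right)} = \frac{1}{2 \left(-151\right) \left(-11760\right)} = \frac{1}{3551520}$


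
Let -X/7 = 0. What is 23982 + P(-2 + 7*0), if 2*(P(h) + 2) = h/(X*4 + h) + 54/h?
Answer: 23967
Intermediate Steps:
X = 0 (X = -7*0 = 0)
P(h) = -3/2 + 27/h (P(h) = -2 + (h/(0*4 + h) + 54/h)/2 = -2 + (h/(0 + h) + 54/h)/2 = -2 + (h/h + 54/h)/2 = -2 + (1 + 54/h)/2 = -2 + (½ + 27/h) = -3/2 + 27/h)
23982 + P(-2 + 7*0) = 23982 + (-3/2 + 27/(-2 + 7*0)) = 23982 + (-3/2 + 27/(-2 + 0)) = 23982 + (-3/2 + 27/(-2)) = 23982 + (-3/2 + 27*(-½)) = 23982 + (-3/2 - 27/2) = 23982 - 15 = 23967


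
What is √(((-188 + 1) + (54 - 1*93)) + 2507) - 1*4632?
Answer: -4632 + √2281 ≈ -4584.2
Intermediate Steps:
√(((-188 + 1) + (54 - 1*93)) + 2507) - 1*4632 = √((-187 + (54 - 93)) + 2507) - 4632 = √((-187 - 39) + 2507) - 4632 = √(-226 + 2507) - 4632 = √2281 - 4632 = -4632 + √2281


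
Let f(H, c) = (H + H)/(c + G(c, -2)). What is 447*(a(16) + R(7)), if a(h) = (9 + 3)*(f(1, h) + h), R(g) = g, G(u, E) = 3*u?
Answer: 712965/8 ≈ 89121.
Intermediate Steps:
f(H, c) = H/(2*c) (f(H, c) = (H + H)/(c + 3*c) = (2*H)/((4*c)) = (2*H)*(1/(4*c)) = H/(2*c))
a(h) = 6/h + 12*h (a(h) = (9 + 3)*((1/2)*1/h + h) = 12*(1/(2*h) + h) = 12*(h + 1/(2*h)) = 6/h + 12*h)
447*(a(16) + R(7)) = 447*((6/16 + 12*16) + 7) = 447*((6*(1/16) + 192) + 7) = 447*((3/8 + 192) + 7) = 447*(1539/8 + 7) = 447*(1595/8) = 712965/8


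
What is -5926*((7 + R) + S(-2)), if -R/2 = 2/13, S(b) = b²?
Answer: -823714/13 ≈ -63363.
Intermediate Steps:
R = -4/13 ≈ -0.30769
-5926*((7 + R) + S(-2)) = -5926*((7 - 4/13) + (-2)²) = -5926*(87/13 + 4) = -5926*139/13 = -823714/13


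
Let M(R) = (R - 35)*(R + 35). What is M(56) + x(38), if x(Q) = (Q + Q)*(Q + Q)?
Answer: 7687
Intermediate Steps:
x(Q) = 4*Q² (x(Q) = (2*Q)*(2*Q) = 4*Q²)
M(R) = (-35 + R)*(35 + R)
M(56) + x(38) = (-1225 + 56²) + 4*38² = (-1225 + 3136) + 4*1444 = 1911 + 5776 = 7687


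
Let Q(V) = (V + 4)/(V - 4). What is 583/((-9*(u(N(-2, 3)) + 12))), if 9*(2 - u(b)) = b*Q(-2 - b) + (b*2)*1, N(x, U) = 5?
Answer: -6413/1261 ≈ -5.0856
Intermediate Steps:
Q(V) = (4 + V)/(-4 + V)
u(b) = 2 - 2*b/9 - b*(2 - b)/(9*(-6 - b)) (u(b) = 2 - (b*((4 + (-2 - b))/(-4 + (-2 - b))) + (b*2)*1)/9 = 2 - (b*((2 - b)/(-6 - b)) + (2*b)*1)/9 = 2 - (b*(2 - b)/(-6 - b) + 2*b)/9 = 2 - (2*b + b*(2 - b)/(-6 - b))/9 = 2 + (-2*b/9 - b*(2 - b)/(9*(-6 - b))) = 2 - 2*b/9 - b*(2 - b)/(9*(-6 - b)))
583/((-9*(u(N(-2, 3)) + 12))) = 583/((-9*((108 - 3*5² + 8*5)/(9*(6 + 5)) + 12))) = 583/((-9*((⅑)*(108 - 3*25 + 40)/11 + 12))) = 583/((-9*((⅑)*(1/11)*(108 - 75 + 40) + 12))) = 583/((-9*((⅑)*(1/11)*73 + 12))) = 583/((-9*(73/99 + 12))) = 583/((-9*1261/99)) = 583/(-1261/11) = 583*(-11/1261) = -6413/1261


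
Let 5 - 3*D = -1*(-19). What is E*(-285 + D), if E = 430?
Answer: -373670/3 ≈ -1.2456e+5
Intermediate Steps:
D = -14/3 (D = 5/3 - (-1)*(-19)/3 = 5/3 - 1/3*19 = 5/3 - 19/3 = -14/3 ≈ -4.6667)
E*(-285 + D) = 430*(-285 - 14/3) = 430*(-869/3) = -373670/3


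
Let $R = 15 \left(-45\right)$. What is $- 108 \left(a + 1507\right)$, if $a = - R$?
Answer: $-235656$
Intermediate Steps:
$R = -675$
$a = 675$ ($a = \left(-1\right) \left(-675\right) = 675$)
$- 108 \left(a + 1507\right) = - 108 \left(675 + 1507\right) = \left(-108\right) 2182 = -235656$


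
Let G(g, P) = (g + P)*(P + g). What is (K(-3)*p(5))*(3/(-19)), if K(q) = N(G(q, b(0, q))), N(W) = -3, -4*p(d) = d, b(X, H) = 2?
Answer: -45/76 ≈ -0.59210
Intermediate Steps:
p(d) = -d/4
G(g, P) = (P + g)² (G(g, P) = (P + g)*(P + g) = (P + g)²)
K(q) = -3
(K(-3)*p(5))*(3/(-19)) = (-(-3)*5/4)*(3/(-19)) = (-3*(-5/4))*(3*(-1/19)) = (15/4)*(-3/19) = -45/76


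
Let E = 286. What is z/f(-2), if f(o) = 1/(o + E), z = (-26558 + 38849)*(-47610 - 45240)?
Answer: -324106295400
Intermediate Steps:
z = -1141219350 (z = 12291*(-92850) = -1141219350)
f(o) = 1/(286 + o) (f(o) = 1/(o + 286) = 1/(286 + o))
z/f(-2) = -1141219350/(1/(286 - 2)) = -1141219350/(1/284) = -1141219350/1/284 = -1141219350*284 = -324106295400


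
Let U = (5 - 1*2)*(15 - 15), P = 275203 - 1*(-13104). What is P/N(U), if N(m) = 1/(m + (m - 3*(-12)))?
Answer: 10379052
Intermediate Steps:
P = 288307 (P = 275203 + 13104 = 288307)
U = 0 (U = (5 - 2)*0 = 3*0 = 0)
N(m) = 1/(36 + 2*m) (N(m) = 1/(m + (m + 36)) = 1/(m + (36 + m)) = 1/(36 + 2*m))
P/N(U) = 288307/((1/(2*(18 + 0)))) = 288307/(((1/2)/18)) = 288307/(((1/2)*(1/18))) = 288307/(1/36) = 288307*36 = 10379052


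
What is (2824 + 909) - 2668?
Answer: 1065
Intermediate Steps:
(2824 + 909) - 2668 = 3733 - 2668 = 1065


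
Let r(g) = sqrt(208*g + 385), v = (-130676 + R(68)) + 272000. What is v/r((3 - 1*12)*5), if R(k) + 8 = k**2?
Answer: -29188*I*sqrt(359)/359 ≈ -1540.5*I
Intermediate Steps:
R(k) = -8 + k**2
v = 145940 (v = (-130676 + (-8 + 68**2)) + 272000 = (-130676 + (-8 + 4624)) + 272000 = (-130676 + 4616) + 272000 = -126060 + 272000 = 145940)
r(g) = sqrt(385 + 208*g)
v/r((3 - 1*12)*5) = 145940/(sqrt(385 + 208*((3 - 1*12)*5))) = 145940/(sqrt(385 + 208*((3 - 12)*5))) = 145940/(sqrt(385 + 208*(-9*5))) = 145940/(sqrt(385 + 208*(-45))) = 145940/(sqrt(385 - 9360)) = 145940/(sqrt(-8975)) = 145940/((5*I*sqrt(359))) = 145940*(-I*sqrt(359)/1795) = -29188*I*sqrt(359)/359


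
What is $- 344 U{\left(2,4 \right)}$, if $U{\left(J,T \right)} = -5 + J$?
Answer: $1032$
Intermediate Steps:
$- 344 U{\left(2,4 \right)} = - 344 \left(-5 + 2\right) = \left(-344\right) \left(-3\right) = 1032$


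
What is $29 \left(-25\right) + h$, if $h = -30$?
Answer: $-755$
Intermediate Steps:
$29 \left(-25\right) + h = 29 \left(-25\right) - 30 = -725 - 30 = -755$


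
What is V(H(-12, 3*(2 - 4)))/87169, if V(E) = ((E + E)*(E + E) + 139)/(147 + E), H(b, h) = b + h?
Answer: 1435/11244801 ≈ 0.00012761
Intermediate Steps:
V(E) = (139 + 4*E²)/(147 + E) (V(E) = ((2*E)*(2*E) + 139)/(147 + E) = (4*E² + 139)/(147 + E) = (139 + 4*E²)/(147 + E))
V(H(-12, 3*(2 - 4)))/87169 = ((139 + 4*(-12 + 3*(2 - 4))²)/(147 + (-12 + 3*(2 - 4))))/87169 = ((139 + 4*(-12 + 3*(-2))²)/(147 + (-12 + 3*(-2))))*(1/87169) = ((139 + 4*(-12 - 6)²)/(147 + (-12 - 6)))*(1/87169) = ((139 + 4*(-18)²)/(147 - 18))*(1/87169) = ((139 + 4*324)/129)*(1/87169) = ((139 + 1296)/129)*(1/87169) = ((1/129)*1435)*(1/87169) = (1435/129)*(1/87169) = 1435/11244801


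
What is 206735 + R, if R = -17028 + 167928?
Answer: 357635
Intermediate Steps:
R = 150900
206735 + R = 206735 + 150900 = 357635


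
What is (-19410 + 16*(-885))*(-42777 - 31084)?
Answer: 2479513770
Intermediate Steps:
(-19410 + 16*(-885))*(-42777 - 31084) = (-19410 - 14160)*(-73861) = -33570*(-73861) = 2479513770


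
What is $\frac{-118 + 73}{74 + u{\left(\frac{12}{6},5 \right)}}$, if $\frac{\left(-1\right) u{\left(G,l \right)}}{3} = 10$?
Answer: $- \frac{45}{44} \approx -1.0227$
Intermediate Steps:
$u{\left(G,l \right)} = -30$ ($u{\left(G,l \right)} = \left(-3\right) 10 = -30$)
$\frac{-118 + 73}{74 + u{\left(\frac{12}{6},5 \right)}} = \frac{-118 + 73}{74 - 30} = \frac{1}{44} \left(-45\right) = - \frac{45}{44}$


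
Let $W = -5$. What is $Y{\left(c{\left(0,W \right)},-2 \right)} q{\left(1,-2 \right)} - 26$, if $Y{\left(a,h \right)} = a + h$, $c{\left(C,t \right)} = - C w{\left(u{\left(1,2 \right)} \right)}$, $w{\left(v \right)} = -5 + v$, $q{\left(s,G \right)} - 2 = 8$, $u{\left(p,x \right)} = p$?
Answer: $-46$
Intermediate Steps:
$q{\left(s,G \right)} = 10$ ($q{\left(s,G \right)} = 2 + 8 = 10$)
$c{\left(C,t \right)} = 4 C$ ($c{\left(C,t \right)} = - C \left(-5 + 1\right) = - C \left(-4\right) = 4 C$)
$Y{\left(c{\left(0,W \right)},-2 \right)} q{\left(1,-2 \right)} - 26 = \left(4 \cdot 0 - 2\right) 10 - 26 = \left(0 - 2\right) 10 - 26 = \left(-2\right) 10 - 26 = -20 - 26 = -46$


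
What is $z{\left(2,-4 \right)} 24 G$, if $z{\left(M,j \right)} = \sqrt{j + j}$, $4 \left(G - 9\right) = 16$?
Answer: $624 i \sqrt{2} \approx 882.47 i$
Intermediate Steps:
$G = 13$ ($G = 9 + \frac{1}{4} \cdot 16 = 9 + 4 = 13$)
$z{\left(M,j \right)} = \sqrt{2} \sqrt{j}$ ($z{\left(M,j \right)} = \sqrt{2 j} = \sqrt{2} \sqrt{j}$)
$z{\left(2,-4 \right)} 24 G = \sqrt{2} \sqrt{-4} \cdot 24 \cdot 13 = \sqrt{2} \cdot 2 i 24 \cdot 13 = 2 i \sqrt{2} \cdot 24 \cdot 13 = 48 i \sqrt{2} \cdot 13 = 624 i \sqrt{2}$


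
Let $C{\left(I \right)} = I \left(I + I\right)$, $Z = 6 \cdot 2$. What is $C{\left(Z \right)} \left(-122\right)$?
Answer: $-35136$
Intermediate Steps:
$Z = 12$
$C{\left(I \right)} = 2 I^{2}$ ($C{\left(I \right)} = I 2 I = 2 I^{2}$)
$C{\left(Z \right)} \left(-122\right) = 2 \cdot 12^{2} \left(-122\right) = 2 \cdot 144 \left(-122\right) = 288 \left(-122\right) = -35136$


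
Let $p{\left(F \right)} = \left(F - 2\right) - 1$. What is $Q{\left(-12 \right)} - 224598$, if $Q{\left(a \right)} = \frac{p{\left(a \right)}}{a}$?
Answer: $- \frac{898387}{4} \approx -2.246 \cdot 10^{5}$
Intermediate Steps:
$p{\left(F \right)} = -3 + F$ ($p{\left(F \right)} = \left(-2 + F\right) - 1 = -3 + F$)
$Q{\left(a \right)} = \frac{-3 + a}{a}$
$Q{\left(-12 \right)} - 224598 = \frac{-3 - 12}{-12} - 224598 = \left(- \frac{1}{12}\right) \left(-15\right) - 224598 = \frac{5}{4} - 224598 = - \frac{898387}{4}$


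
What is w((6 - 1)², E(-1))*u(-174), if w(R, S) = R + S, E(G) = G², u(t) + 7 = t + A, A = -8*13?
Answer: -7410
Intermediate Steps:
A = -104
u(t) = -111 + t (u(t) = -7 + (t - 104) = -7 + (-104 + t) = -111 + t)
w((6 - 1)², E(-1))*u(-174) = ((6 - 1)² + (-1)²)*(-111 - 174) = (5² + 1)*(-285) = (25 + 1)*(-285) = 26*(-285) = -7410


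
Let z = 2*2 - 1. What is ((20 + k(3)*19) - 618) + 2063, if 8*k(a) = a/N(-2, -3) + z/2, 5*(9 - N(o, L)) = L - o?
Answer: 135179/92 ≈ 1469.3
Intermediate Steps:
N(o, L) = 9 - L/5 + o/5 (N(o, L) = 9 - (L - o)/5 = 9 + (-L/5 + o/5) = 9 - L/5 + o/5)
z = 3 (z = 4 - 1 = 3)
k(a) = 3/16 + 5*a/368 (k(a) = (a/(9 - ⅕*(-3) + (⅕)*(-2)) + 3/2)/8 = (a/(9 + ⅗ - ⅖) + 3*(½))/8 = (a/(46/5) + 3/2)/8 = (a*(5/46) + 3/2)/8 = (5*a/46 + 3/2)/8 = (3/2 + 5*a/46)/8 = 3/16 + 5*a/368)
((20 + k(3)*19) - 618) + 2063 = ((20 + (3/16 + (5/368)*3)*19) - 618) + 2063 = ((20 + (3/16 + 15/368)*19) - 618) + 2063 = ((20 + (21/92)*19) - 618) + 2063 = ((20 + 399/92) - 618) + 2063 = (2239/92 - 618) + 2063 = -54617/92 + 2063 = 135179/92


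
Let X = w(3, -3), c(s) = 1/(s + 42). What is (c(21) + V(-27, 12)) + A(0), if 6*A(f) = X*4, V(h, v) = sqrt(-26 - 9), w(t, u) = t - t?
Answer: 1/63 + I*sqrt(35) ≈ 0.015873 + 5.9161*I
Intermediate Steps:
c(s) = 1/(42 + s)
w(t, u) = 0
V(h, v) = I*sqrt(35) (V(h, v) = sqrt(-35) = I*sqrt(35))
X = 0
A(f) = 0 (A(f) = (0*4)/6 = (1/6)*0 = 0)
(c(21) + V(-27, 12)) + A(0) = (1/(42 + 21) + I*sqrt(35)) + 0 = (1/63 + I*sqrt(35)) + 0 = 1/63 + I*sqrt(35)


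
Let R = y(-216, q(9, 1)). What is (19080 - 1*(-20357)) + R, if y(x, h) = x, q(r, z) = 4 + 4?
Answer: 39221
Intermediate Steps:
q(r, z) = 8
R = -216
(19080 - 1*(-20357)) + R = (19080 - 1*(-20357)) - 216 = (19080 + 20357) - 216 = 39437 - 216 = 39221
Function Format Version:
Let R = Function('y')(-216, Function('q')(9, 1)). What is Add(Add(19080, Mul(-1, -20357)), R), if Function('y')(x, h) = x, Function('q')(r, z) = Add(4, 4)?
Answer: 39221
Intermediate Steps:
Function('q')(r, z) = 8
R = -216
Add(Add(19080, Mul(-1, -20357)), R) = Add(Add(19080, Mul(-1, -20357)), -216) = Add(Add(19080, 20357), -216) = Add(39437, -216) = 39221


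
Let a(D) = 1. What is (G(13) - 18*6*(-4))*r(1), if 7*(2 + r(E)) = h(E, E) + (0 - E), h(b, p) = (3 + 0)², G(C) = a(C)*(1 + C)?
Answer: -2676/7 ≈ -382.29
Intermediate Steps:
G(C) = 1 + C (G(C) = 1*(1 + C) = 1 + C)
h(b, p) = 9 (h(b, p) = 3² = 9)
r(E) = -5/7 - E/7 (r(E) = -2 + (9 + (0 - E))/7 = -2 + (9 - E)/7 = -2 + (9/7 - E/7) = -5/7 - E/7)
(G(13) - 18*6*(-4))*r(1) = ((1 + 13) - 18*6*(-4))*(-5/7 - ⅐*1) = (14 - 108*(-4))*(-5/7 - ⅐) = (14 + 432)*(-6/7) = 446*(-6/7) = -2676/7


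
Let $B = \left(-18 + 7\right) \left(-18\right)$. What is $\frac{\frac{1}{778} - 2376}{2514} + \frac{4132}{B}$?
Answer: $\frac{1285956233}{64544436} \approx 19.924$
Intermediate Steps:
$B = 198$ ($B = \left(-11\right) \left(-18\right) = 198$)
$\frac{\frac{1}{778} - 2376}{2514} + \frac{4132}{B} = \frac{\frac{1}{778} - 2376}{2514} + \frac{4132}{198} = \left(\frac{1}{778} - 2376\right) \frac{1}{2514} + 4132 \cdot \frac{1}{198} = \left(- \frac{1848527}{778}\right) \frac{1}{2514} + \frac{2066}{99} = - \frac{1848527}{1955892} + \frac{2066}{99} = \frac{1285956233}{64544436}$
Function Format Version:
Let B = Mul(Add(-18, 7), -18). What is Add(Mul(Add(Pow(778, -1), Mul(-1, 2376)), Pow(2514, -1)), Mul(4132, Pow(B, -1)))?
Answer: Rational(1285956233, 64544436) ≈ 19.924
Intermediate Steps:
B = 198 (B = Mul(-11, -18) = 198)
Add(Mul(Add(Pow(778, -1), Mul(-1, 2376)), Pow(2514, -1)), Mul(4132, Pow(B, -1))) = Add(Mul(Add(Pow(778, -1), Mul(-1, 2376)), Pow(2514, -1)), Mul(4132, Pow(198, -1))) = Add(Mul(Add(Rational(1, 778), -2376), Rational(1, 2514)), Mul(4132, Rational(1, 198))) = Add(Mul(Rational(-1848527, 778), Rational(1, 2514)), Rational(2066, 99)) = Add(Rational(-1848527, 1955892), Rational(2066, 99)) = Rational(1285956233, 64544436)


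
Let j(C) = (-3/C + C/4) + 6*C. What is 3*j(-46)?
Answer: -19833/23 ≈ -862.30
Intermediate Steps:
j(C) = -3/C + 25*C/4 (j(C) = (-3/C + C*(¼)) + 6*C = (-3/C + C/4) + 6*C = -3/C + 25*C/4)
3*j(-46) = 3*(-3/(-46) + (25/4)*(-46)) = 3*(-3*(-1/46) - 575/2) = 3*(3/46 - 575/2) = 3*(-6611/23) = -19833/23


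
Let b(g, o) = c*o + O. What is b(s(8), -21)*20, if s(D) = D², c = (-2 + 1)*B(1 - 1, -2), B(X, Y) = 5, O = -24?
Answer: 1620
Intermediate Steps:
c = -5 (c = (-2 + 1)*5 = -1*5 = -5)
b(g, o) = -24 - 5*o (b(g, o) = -5*o - 24 = -24 - 5*o)
b(s(8), -21)*20 = (-24 - 5*(-21))*20 = (-24 + 105)*20 = 81*20 = 1620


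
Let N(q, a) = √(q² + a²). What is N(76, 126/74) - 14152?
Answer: -14152 + √7911313/37 ≈ -14076.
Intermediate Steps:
N(q, a) = √(a² + q²)
N(76, 126/74) - 14152 = √((126/74)² + 76²) - 14152 = √((126*(1/74))² + 5776) - 14152 = √((63/37)² + 5776) - 14152 = √(3969/1369 + 5776) - 14152 = √(7911313/1369) - 14152 = √7911313/37 - 14152 = -14152 + √7911313/37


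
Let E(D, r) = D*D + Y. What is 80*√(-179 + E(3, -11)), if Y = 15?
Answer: 80*I*√155 ≈ 995.99*I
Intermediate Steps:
E(D, r) = 15 + D² (E(D, r) = D*D + 15 = D² + 15 = 15 + D²)
80*√(-179 + E(3, -11)) = 80*√(-179 + (15 + 3²)) = 80*√(-179 + (15 + 9)) = 80*√(-179 + 24) = 80*√(-155) = 80*(I*√155) = 80*I*√155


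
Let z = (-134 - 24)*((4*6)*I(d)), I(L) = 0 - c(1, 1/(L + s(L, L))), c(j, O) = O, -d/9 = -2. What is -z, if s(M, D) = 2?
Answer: -948/5 ≈ -189.60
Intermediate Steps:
d = 18 (d = -9*(-2) = 18)
I(L) = -1/(2 + L) (I(L) = 0 - 1/(L + 2) = 0 - 1/(2 + L) = -1/(2 + L))
z = 948/5 (z = (-134 - 24)*((4*6)*(-1/(2 + 18))) = -3792*(-1/20) = -3792*(-1*1/20) = -3792*(-1)/20 = -158*(-6/5) = 948/5 ≈ 189.60)
-z = -1*948/5 = -948/5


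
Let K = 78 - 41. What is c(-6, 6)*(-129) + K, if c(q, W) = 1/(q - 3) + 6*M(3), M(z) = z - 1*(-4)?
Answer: -16100/3 ≈ -5366.7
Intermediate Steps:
K = 37
M(z) = 4 + z (M(z) = z + 4 = 4 + z)
c(q, W) = 42 + 1/(-3 + q) (c(q, W) = 1/(q - 3) + 6*(4 + 3) = 1/(-3 + q) + 6*7 = 1/(-3 + q) + 42 = 42 + 1/(-3 + q))
c(-6, 6)*(-129) + K = ((-125 + 42*(-6))/(-3 - 6))*(-129) + 37 = ((-125 - 252)/(-9))*(-129) + 37 = -⅑*(-377)*(-129) + 37 = (377/9)*(-129) + 37 = -16211/3 + 37 = -16100/3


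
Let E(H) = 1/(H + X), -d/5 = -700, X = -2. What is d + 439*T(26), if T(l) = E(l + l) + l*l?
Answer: 15013639/50 ≈ 3.0027e+5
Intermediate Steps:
d = 3500 (d = -5*(-700) = 3500)
E(H) = 1/(-2 + H) (E(H) = 1/(H - 2) = 1/(-2 + H))
T(l) = l² + 1/(-2 + 2*l) (T(l) = 1/(-2 + (l + l)) + l*l = 1/(-2 + 2*l) + l² = l² + 1/(-2 + 2*l))
d + 439*T(26) = 3500 + 439*((1 + 2*26²*(-1 + 26))/(2*(-1 + 26))) = 3500 + 439*((½)*(1 + 2*676*25)/25) = 3500 + 439*((½)*(1/25)*(1 + 33800)) = 3500 + 439*((½)*(1/25)*33801) = 3500 + 439*(33801/50) = 3500 + 14838639/50 = 15013639/50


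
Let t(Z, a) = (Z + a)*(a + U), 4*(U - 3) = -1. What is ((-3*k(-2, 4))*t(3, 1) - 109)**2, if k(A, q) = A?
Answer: 361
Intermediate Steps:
U = 11/4 (U = 3 + (1/4)*(-1) = 3 - 1/4 = 11/4 ≈ 2.7500)
t(Z, a) = (11/4 + a)*(Z + a) (t(Z, a) = (Z + a)*(a + 11/4) = (Z + a)*(11/4 + a) = (11/4 + a)*(Z + a))
((-3*k(-2, 4))*t(3, 1) - 109)**2 = ((-3*(-2))*(1**2 + (11/4)*3 + (11/4)*1 + 3*1) - 109)**2 = (6*(1 + 33/4 + 11/4 + 3) - 109)**2 = (6*15 - 109)**2 = (90 - 109)**2 = (-19)**2 = 361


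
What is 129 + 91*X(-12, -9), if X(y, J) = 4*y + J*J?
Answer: 3132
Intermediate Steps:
X(y, J) = J² + 4*y (X(y, J) = 4*y + J² = J² + 4*y)
129 + 91*X(-12, -9) = 129 + 91*((-9)² + 4*(-12)) = 129 + 91*(81 - 48) = 129 + 91*33 = 129 + 3003 = 3132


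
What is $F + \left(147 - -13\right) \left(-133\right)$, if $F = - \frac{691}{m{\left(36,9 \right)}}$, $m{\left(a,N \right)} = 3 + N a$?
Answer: $- \frac{6959251}{327} \approx -21282.0$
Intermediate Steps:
$F = - \frac{691}{327}$ ($F = - \frac{691}{3 + 9 \cdot 36} = - \frac{691}{3 + 324} = - \frac{691}{327} \approx -2.1132$)
$F + \left(147 - -13\right) \left(-133\right) = - \frac{691}{327} + \left(147 - -13\right) \left(-133\right) = - \frac{691}{327} + \left(147 + 13\right) \left(-133\right) = - \frac{691}{327} + 160 \left(-133\right) = - \frac{691}{327} - 21280 = - \frac{6959251}{327}$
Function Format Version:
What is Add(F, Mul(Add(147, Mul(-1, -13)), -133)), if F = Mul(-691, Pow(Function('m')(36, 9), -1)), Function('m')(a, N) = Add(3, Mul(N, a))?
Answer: Rational(-6959251, 327) ≈ -21282.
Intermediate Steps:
F = Rational(-691, 327) (F = Mul(-691, Pow(Add(3, Mul(9, 36)), -1)) = Mul(-691, Pow(Add(3, 324), -1)) = Mul(-691, Pow(327, -1)) = Mul(-691, Rational(1, 327)) = Rational(-691, 327) ≈ -2.1132)
Add(F, Mul(Add(147, Mul(-1, -13)), -133)) = Add(Rational(-691, 327), Mul(Add(147, Mul(-1, -13)), -133)) = Add(Rational(-691, 327), Mul(Add(147, 13), -133)) = Add(Rational(-691, 327), Mul(160, -133)) = Add(Rational(-691, 327), -21280) = Rational(-6959251, 327)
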